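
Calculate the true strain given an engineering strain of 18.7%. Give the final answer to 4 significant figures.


epsilon_true = ln(1 + epsilon_eng)
epsilon_true = ln(1 + 0.187)
epsilon_true = 0.1714


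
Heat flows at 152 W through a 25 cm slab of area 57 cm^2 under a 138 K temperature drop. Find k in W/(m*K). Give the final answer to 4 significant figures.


k = Q*L / (A*dT)
L = 0.25 m, A = 5.7e-03 m^2
k = 152 * 0.25 / (5.7e-03 * 138)
k = 48.31 W/(m*K)


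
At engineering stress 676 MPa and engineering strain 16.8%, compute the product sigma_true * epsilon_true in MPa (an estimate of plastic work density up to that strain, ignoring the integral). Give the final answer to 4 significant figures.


sigma_true = sigma_eng * (1 + epsilon_eng)
sigma_true = 676 * (1 + 0.168) = 789.568 MPa
epsilon_true = ln(1 + epsilon_eng)
epsilon_true = ln(1 + 0.168) = 0.155293
sigma_true * epsilon_true = 789.568 * 0.155293 = 122.6 MPa


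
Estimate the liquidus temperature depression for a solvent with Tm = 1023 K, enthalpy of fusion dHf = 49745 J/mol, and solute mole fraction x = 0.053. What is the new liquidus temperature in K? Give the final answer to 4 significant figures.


dT = R*Tm^2*x / dHf
dT = 8.314 * 1023^2 * 0.053 / 49745
dT = 9.27017 K
T_new = 1023 - 9.27017 = 1014 K


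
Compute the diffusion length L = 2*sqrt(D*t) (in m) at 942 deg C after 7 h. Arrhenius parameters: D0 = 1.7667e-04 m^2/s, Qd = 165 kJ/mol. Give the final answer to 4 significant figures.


Step 1: D = D0 * exp(-Qd/(R*T))
T = 1215.15 K
D = 1.7667e-04 * exp(-165e3 / (8.314 * 1215.15)) = 1.42623e-11 m^2/s
Step 2: L = 2*sqrt(D*t)
t = 7 h = 25200 s
L = 2*sqrt(1.42623e-11 * 25200) = 1.199e-03 m


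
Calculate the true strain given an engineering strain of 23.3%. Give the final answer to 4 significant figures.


epsilon_true = ln(1 + epsilon_eng)
epsilon_true = ln(1 + 0.233)
epsilon_true = 0.2095


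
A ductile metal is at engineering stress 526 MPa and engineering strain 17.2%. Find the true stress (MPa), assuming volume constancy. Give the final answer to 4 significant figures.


sigma_true = sigma_eng * (1 + epsilon_eng)
sigma_true = 526 * (1 + 0.172)
sigma_true = 616.5 MPa


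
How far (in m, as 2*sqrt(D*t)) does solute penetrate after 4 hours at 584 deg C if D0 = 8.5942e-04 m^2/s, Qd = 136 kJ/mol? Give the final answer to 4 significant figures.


Step 1: D = D0 * exp(-Qd/(R*T))
T = 857.15 K
D = 8.5942e-04 * exp(-136e3 / (8.314 * 857.15)) = 4.42669e-12 m^2/s
Step 2: L = 2*sqrt(D*t)
t = 4 h = 14400 s
L = 2*sqrt(4.42669e-12 * 14400) = 5.05e-04 m


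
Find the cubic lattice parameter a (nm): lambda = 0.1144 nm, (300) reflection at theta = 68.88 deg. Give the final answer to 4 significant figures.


d = lambda / (2*sin(theta))
d = 0.1144 / (2*sin(68.88 deg))
d = 0.0613189 nm
a = d * sqrt(h^2+k^2+l^2) = 0.0613189 * sqrt(9)
a = 0.184 nm


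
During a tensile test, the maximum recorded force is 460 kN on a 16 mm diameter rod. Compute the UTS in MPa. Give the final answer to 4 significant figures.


A0 = pi*(d/2)^2 = pi*(16/2)^2 = 201.062 mm^2
UTS = F_max / A0 = 460*1000 / 201.062
UTS = 2288 MPa


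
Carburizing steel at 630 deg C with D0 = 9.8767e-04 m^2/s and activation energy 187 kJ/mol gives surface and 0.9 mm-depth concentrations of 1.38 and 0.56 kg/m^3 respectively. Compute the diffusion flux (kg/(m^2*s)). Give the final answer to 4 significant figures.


Step 1: D = D0 * exp(-Qd/(R*T))
T = 630 + 273.15 = 903.15 K
D = 9.8767e-04 * exp(-187e3 / (8.314 * 903.15)) = 1.50965e-14 m^2/s
Step 2: J = D * (C1 - C2) / dx
J = 1.50965e-14 * (1.38 - 0.56) / 9e-04
J = 1.375e-11 kg/(m^2*s)


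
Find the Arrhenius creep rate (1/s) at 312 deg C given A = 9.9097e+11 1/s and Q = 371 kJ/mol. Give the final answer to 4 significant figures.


rate = A * exp(-Q / (R*T))
T = 312 + 273.15 = 585.15 K
rate = 9.9097e+11 * exp(-371e3 / (8.314 * 585.15))
rate = 7.53e-22 1/s


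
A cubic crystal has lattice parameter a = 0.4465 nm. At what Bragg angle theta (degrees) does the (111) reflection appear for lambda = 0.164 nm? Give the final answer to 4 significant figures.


d = a / sqrt(h^2+k^2+l^2)
d = 0.4465 / sqrt(3) = 0.257787 nm
lambda = 2*d*sin(theta)  =>  sin(theta) = lambda / (2*d)
sin(theta) = 0.164 / (2 * 0.257787) = 0.318092
theta = 18.55 deg


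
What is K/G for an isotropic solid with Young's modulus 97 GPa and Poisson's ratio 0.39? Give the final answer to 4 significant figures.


G = E / (2*(1+nu))
G = 97 / (2*(1+0.39)) = 34.8921 GPa
K = E / (3*(1-2*nu))
K = 97 / (3*(1-2*0.39)) = 146.97 GPa
K/G = 146.97 / 34.8921 = 4.212


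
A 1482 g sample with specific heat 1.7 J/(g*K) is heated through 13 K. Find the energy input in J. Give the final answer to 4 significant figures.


Q = m * cp * dT
Q = 1482 * 1.7 * 13
Q = 32750 J


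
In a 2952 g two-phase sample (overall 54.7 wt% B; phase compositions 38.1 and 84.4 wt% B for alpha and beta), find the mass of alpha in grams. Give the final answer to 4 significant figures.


f_alpha = (C_beta - C0) / (C_beta - C_alpha)
f_alpha = (84.4 - 54.7) / (84.4 - 38.1) = 0.641469
m_alpha = f_alpha * m_total = 0.641469 * 2952 = 1894 g


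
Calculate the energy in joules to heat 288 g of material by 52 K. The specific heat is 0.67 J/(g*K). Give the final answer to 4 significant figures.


Q = m * cp * dT
Q = 288 * 0.67 * 52
Q = 10030 J


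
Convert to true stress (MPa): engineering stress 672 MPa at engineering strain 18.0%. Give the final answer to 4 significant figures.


sigma_true = sigma_eng * (1 + epsilon_eng)
sigma_true = 672 * (1 + 0.18)
sigma_true = 793 MPa


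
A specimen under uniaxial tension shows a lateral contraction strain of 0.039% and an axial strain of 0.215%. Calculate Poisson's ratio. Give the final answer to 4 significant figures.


nu = -epsilon_lat / epsilon_axial
Lateral strain is contraction (negative), so using magnitudes:
nu = 0.039 / 0.215
nu = 0.1814


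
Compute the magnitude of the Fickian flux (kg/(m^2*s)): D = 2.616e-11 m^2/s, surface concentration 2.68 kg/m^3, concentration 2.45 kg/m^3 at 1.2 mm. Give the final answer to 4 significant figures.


J = -D * (dC/dx) = D * (C1 - C2) / dx
J = 2.616e-11 * (2.68 - 2.45) / 1.2e-03
J = 5.014e-09 kg/(m^2*s)


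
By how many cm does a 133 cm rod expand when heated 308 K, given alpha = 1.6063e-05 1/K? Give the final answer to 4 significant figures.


dL = L0 * alpha * dT
dL = 133 * 1.6063e-05 * 308
dL = 0.658 cm


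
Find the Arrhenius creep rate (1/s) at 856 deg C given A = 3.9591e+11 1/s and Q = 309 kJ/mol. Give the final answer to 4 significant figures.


rate = A * exp(-Q / (R*T))
T = 856 + 273.15 = 1129.15 K
rate = 3.9591e+11 * exp(-309e3 / (8.314 * 1129.15))
rate = 2.008e-03 1/s


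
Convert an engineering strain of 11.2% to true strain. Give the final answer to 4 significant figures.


epsilon_true = ln(1 + epsilon_eng)
epsilon_true = ln(1 + 0.112)
epsilon_true = 0.1062


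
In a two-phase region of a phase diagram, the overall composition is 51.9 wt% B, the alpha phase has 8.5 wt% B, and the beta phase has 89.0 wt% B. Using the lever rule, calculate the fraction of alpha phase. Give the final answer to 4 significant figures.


f_alpha = (C_beta - C0) / (C_beta - C_alpha)
f_alpha = (89.0 - 51.9) / (89.0 - 8.5)
f_alpha = 0.4609


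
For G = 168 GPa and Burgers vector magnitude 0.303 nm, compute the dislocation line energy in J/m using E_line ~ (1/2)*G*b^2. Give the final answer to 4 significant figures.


E = G*b^2/2
b = 0.303 nm = 3.03e-10 m
G = 168 GPa = 1.68e+11 Pa
E = 0.5 * 1.68e+11 * (3.03e-10)^2
E = 7.712e-09 J/m


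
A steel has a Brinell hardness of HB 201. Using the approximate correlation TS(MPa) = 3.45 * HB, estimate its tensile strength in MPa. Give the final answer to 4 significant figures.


TS (MPa) = 3.45 * HB
TS = 3.45 * 201
TS = 693.5 MPa


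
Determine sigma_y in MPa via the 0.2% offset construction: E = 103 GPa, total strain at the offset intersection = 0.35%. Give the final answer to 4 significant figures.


Offset strain = 0.002
Elastic strain at yield = total_strain - offset = 3.5e-03 - 0.002 = 1.5e-03
sigma_y = E * elastic_strain = 103000 * 1.5e-03
sigma_y = 154.5 MPa


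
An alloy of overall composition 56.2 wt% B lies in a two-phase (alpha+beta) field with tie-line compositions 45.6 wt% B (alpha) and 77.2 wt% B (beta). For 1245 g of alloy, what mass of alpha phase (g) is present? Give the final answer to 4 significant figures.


f_alpha = (C_beta - C0) / (C_beta - C_alpha)
f_alpha = (77.2 - 56.2) / (77.2 - 45.6) = 0.664557
m_alpha = f_alpha * m_total = 0.664557 * 1245 = 827.4 g


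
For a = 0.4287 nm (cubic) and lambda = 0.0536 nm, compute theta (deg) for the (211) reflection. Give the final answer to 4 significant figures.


d = a / sqrt(h^2+k^2+l^2)
d = 0.4287 / sqrt(6) = 0.175016 nm
lambda = 2*d*sin(theta)  =>  sin(theta) = lambda / (2*d)
sin(theta) = 0.0536 / (2 * 0.175016) = 0.153129
theta = 8.808 deg


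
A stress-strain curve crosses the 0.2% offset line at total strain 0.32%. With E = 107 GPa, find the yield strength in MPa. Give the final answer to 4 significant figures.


Offset strain = 0.002
Elastic strain at yield = total_strain - offset = 3.2e-03 - 0.002 = 1.2e-03
sigma_y = E * elastic_strain = 107000 * 1.2e-03
sigma_y = 128.4 MPa


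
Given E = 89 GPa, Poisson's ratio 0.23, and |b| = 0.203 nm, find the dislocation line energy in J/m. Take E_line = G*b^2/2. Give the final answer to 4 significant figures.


Step 1: G = E / (2*(1+nu))
G = 89 / (2*(1+0.23)) = 36.1789 GPa = 3.61789e+10 Pa
Step 2: E_line = G*b^2/2
b = 0.203 nm = 2.03e-10 m
E_line = 0.5 * 3.61789e+10 * (2.03e-10)^2 = 7.454e-10 J/m


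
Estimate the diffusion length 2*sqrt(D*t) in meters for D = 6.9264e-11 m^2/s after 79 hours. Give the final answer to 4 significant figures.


t = 79 hr = 284400 s
Diffusion length = 2*sqrt(D*t)
= 2*sqrt(6.9264e-11 * 284400)
= 8.877e-03 m


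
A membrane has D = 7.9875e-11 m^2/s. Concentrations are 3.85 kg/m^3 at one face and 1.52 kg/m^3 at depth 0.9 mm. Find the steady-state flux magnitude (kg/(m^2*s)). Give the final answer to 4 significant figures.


J = -D * (dC/dx) = D * (C1 - C2) / dx
J = 7.9875e-11 * (3.85 - 1.52) / 9e-04
J = 2.068e-07 kg/(m^2*s)


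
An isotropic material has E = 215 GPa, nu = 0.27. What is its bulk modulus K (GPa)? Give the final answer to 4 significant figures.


K = E / (3*(1-2*nu))
K = 215 / (3*(1-2*0.27))
K = 155.8 GPa


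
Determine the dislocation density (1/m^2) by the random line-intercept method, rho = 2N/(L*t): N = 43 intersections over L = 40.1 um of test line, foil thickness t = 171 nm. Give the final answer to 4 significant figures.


rho = 2N / (L * t)
L = 40.1 um = 4.01e-05 m, t = 171 nm = 1.71e-07 m
rho = 2 * 43 / (4.01e-05 * 1.71e-07)
rho = 1.254e+13 1/m^2


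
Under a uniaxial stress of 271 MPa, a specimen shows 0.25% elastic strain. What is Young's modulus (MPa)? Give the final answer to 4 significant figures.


E = sigma / epsilon
epsilon = 0.25% = 2.5e-03
E = 271 / 2.5e-03
E = 108400 MPa


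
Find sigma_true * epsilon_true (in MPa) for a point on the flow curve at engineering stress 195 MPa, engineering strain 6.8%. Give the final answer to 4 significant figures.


sigma_true = sigma_eng * (1 + epsilon_eng)
sigma_true = 195 * (1 + 0.068) = 208.26 MPa
epsilon_true = ln(1 + epsilon_eng)
epsilon_true = ln(1 + 0.068) = 0.0657877
sigma_true * epsilon_true = 208.26 * 0.0657877 = 13.7 MPa


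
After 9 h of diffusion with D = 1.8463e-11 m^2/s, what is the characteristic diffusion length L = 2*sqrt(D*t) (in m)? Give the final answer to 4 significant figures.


t = 9 hr = 32400 s
Diffusion length = 2*sqrt(D*t)
= 2*sqrt(1.8463e-11 * 32400)
= 1.547e-03 m


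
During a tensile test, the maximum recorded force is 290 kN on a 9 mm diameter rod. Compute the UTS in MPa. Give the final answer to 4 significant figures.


A0 = pi*(d/2)^2 = pi*(9/2)^2 = 63.6173 mm^2
UTS = F_max / A0 = 290*1000 / 63.6173
UTS = 4559 MPa


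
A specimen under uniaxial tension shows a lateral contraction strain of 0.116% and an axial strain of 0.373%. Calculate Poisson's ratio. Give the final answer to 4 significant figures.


nu = -epsilon_lat / epsilon_axial
Lateral strain is contraction (negative), so using magnitudes:
nu = 0.116 / 0.373
nu = 0.311


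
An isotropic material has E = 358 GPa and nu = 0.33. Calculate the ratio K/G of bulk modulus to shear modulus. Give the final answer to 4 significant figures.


G = E / (2*(1+nu))
G = 358 / (2*(1+0.33)) = 134.586 GPa
K = E / (3*(1-2*nu))
K = 358 / (3*(1-2*0.33)) = 350.98 GPa
K/G = 350.98 / 134.586 = 2.608


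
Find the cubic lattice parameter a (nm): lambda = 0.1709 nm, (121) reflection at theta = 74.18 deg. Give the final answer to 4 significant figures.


d = lambda / (2*sin(theta))
d = 0.1709 / (2*sin(74.18 deg))
d = 0.088814 nm
a = d * sqrt(h^2+k^2+l^2) = 0.088814 * sqrt(6)
a = 0.2175 nm


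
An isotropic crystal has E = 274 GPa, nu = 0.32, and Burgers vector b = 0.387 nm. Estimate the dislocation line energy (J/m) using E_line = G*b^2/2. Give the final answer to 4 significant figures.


Step 1: G = E / (2*(1+nu))
G = 274 / (2*(1+0.32)) = 103.788 GPa = 1.03788e+11 Pa
Step 2: E_line = G*b^2/2
b = 0.387 nm = 3.87e-10 m
E_line = 0.5 * 1.03788e+11 * (3.87e-10)^2 = 7.772e-09 J/m


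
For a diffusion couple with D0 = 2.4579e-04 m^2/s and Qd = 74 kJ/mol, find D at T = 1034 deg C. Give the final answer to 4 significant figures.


D = D0 * exp(-Qd / (R*T))
T = 1307.15 K
D = 2.4579e-04 * exp(-74e3 / (8.314 * 1307.15))
D = 2.712e-07 m^2/s


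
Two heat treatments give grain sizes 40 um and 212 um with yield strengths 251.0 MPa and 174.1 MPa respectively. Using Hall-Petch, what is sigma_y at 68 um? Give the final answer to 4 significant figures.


sigma_y = sigma0 + k / sqrt(d)
1/sqrt(d1) = 1/sqrt(4e-05) = 158.114;  1/sqrt(d2) = 68.6803
k = (sigma1 - sigma2) / (1/sqrt(d1) - 1/sqrt(d2)) = (251.0 - 174.1) / (158.114 - 68.6803) = 0.859856 MPa*m^0.5
sigma0 = sigma1 - k/sqrt(d1) = 251.0 - 0.859856*158.114 = 115.045 MPa
sigma_y(d3) = 115.045 + 0.859856 / sqrt(6.8e-05) = 219.3 MPa


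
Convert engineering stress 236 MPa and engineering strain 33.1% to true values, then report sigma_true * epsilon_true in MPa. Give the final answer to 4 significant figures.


sigma_true = sigma_eng * (1 + epsilon_eng)
sigma_true = 236 * (1 + 0.331) = 314.116 MPa
epsilon_true = ln(1 + epsilon_eng)
epsilon_true = ln(1 + 0.331) = 0.285931
sigma_true * epsilon_true = 314.116 * 0.285931 = 89.82 MPa


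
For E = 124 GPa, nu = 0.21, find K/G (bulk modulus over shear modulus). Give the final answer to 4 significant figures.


G = E / (2*(1+nu))
G = 124 / (2*(1+0.21)) = 51.2397 GPa
K = E / (3*(1-2*nu))
K = 124 / (3*(1-2*0.21)) = 71.2644 GPa
K/G = 71.2644 / 51.2397 = 1.391


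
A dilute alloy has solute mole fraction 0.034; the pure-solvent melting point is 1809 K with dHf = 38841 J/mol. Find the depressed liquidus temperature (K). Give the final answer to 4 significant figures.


dT = R*Tm^2*x / dHf
dT = 8.314 * 1809^2 * 0.034 / 38841
dT = 23.8164 K
T_new = 1809 - 23.8164 = 1785 K


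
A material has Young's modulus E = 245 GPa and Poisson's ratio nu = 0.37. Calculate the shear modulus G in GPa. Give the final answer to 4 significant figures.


G = E / (2*(1+nu))
G = 245 / (2*(1+0.37))
G = 89.42 GPa


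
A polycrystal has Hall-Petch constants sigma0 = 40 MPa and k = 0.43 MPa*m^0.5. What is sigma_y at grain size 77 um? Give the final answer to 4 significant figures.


sigma_y = sigma0 + k / sqrt(d)
d = 77 um = 7.7e-05 m
sigma_y = 40 + 0.43 / sqrt(7.7e-05)
sigma_y = 89 MPa


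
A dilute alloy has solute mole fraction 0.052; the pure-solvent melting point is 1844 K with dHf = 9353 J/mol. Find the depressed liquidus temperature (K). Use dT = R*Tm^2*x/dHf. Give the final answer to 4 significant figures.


dT = R*Tm^2*x / dHf
dT = 8.314 * 1844^2 * 0.052 / 9353
dT = 157.175 K
T_new = 1844 - 157.175 = 1687 K


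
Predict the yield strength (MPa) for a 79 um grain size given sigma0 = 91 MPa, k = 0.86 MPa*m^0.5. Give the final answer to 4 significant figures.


sigma_y = sigma0 + k / sqrt(d)
d = 79 um = 7.9e-05 m
sigma_y = 91 + 0.86 / sqrt(7.9e-05)
sigma_y = 187.8 MPa


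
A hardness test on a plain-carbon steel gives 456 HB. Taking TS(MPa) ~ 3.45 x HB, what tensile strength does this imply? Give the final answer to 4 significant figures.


TS (MPa) = 3.45 * HB
TS = 3.45 * 456
TS = 1573 MPa


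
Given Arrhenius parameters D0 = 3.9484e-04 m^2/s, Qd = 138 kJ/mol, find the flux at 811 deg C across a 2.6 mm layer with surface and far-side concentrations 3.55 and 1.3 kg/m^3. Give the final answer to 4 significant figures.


Step 1: D = D0 * exp(-Qd/(R*T))
T = 811 + 273.15 = 1084.15 K
D = 3.9484e-04 * exp(-138e3 / (8.314 * 1084.15)) = 8.85735e-11 m^2/s
Step 2: J = D * (C1 - C2) / dx
J = 8.85735e-11 * (3.55 - 1.3) / 2.6e-03
J = 7.665e-08 kg/(m^2*s)


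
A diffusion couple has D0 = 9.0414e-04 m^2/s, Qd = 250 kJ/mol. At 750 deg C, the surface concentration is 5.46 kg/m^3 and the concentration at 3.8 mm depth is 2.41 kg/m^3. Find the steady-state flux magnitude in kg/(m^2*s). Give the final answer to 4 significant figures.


Step 1: D = D0 * exp(-Qd/(R*T))
T = 750 + 273.15 = 1023.15 K
D = 9.0414e-04 * exp(-250e3 / (8.314 * 1023.15)) = 1.55805e-16 m^2/s
Step 2: J = D * (C1 - C2) / dx
J = 1.55805e-16 * (5.46 - 2.41) / 3.8e-03
J = 1.251e-13 kg/(m^2*s)


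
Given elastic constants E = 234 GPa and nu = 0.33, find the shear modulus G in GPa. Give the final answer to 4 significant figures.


G = E / (2*(1+nu))
G = 234 / (2*(1+0.33))
G = 87.97 GPa


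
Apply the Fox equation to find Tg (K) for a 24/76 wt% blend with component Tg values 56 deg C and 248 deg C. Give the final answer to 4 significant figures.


1/Tg = w1/Tg1 + w2/Tg2 (in Kelvin)
Tg1 = 329.15 K, Tg2 = 521.15 K
1/Tg = 0.24/329.15 + 0.76/521.15
Tg = 457.2 K


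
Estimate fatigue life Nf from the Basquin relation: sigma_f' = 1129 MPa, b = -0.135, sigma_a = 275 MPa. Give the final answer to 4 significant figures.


sigma_a = sigma_f' * (2*Nf)^b
2*Nf = (sigma_a / sigma_f')^(1/b)
2*Nf = (275 / 1129)^(1/-0.135)
2*Nf = 34947.5
Nf = 17470 cycles


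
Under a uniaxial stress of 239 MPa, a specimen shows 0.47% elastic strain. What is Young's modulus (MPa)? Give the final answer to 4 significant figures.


E = sigma / epsilon
epsilon = 0.47% = 4.7e-03
E = 239 / 4.7e-03
E = 50850 MPa


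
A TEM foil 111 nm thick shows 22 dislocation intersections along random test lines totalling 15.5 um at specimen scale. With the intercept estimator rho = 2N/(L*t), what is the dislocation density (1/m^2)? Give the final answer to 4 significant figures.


rho = 2N / (L * t)
L = 15.5 um = 1.55e-05 m, t = 111 nm = 1.11e-07 m
rho = 2 * 22 / (1.55e-05 * 1.11e-07)
rho = 2.557e+13 1/m^2


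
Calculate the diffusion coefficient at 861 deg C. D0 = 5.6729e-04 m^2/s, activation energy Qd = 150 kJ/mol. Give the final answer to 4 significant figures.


D = D0 * exp(-Qd / (R*T))
T = 1134.15 K
D = 5.6729e-04 * exp(-150e3 / (8.314 * 1134.15))
D = 7e-11 m^2/s


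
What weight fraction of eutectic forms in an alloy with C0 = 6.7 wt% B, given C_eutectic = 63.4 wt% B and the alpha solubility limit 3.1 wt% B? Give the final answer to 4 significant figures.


f_primary = (C_e - C0) / (C_e - C_alpha_max)
f_primary = (63.4 - 6.7) / (63.4 - 3.1)
f_primary = 0.940299
f_eutectic = 1 - 0.940299 = 0.0597


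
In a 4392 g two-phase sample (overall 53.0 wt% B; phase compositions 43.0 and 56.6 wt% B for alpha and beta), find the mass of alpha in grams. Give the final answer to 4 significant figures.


f_alpha = (C_beta - C0) / (C_beta - C_alpha)
f_alpha = (56.6 - 53.0) / (56.6 - 43.0) = 0.264706
m_alpha = f_alpha * m_total = 0.264706 * 4392 = 1163 g


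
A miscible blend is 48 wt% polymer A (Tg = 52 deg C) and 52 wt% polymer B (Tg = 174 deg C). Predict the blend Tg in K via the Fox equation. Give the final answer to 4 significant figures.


1/Tg = w1/Tg1 + w2/Tg2 (in Kelvin)
Tg1 = 325.15 K, Tg2 = 447.15 K
1/Tg = 0.48/325.15 + 0.52/447.15
Tg = 378.9 K


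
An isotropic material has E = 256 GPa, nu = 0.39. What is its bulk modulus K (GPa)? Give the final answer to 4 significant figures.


K = E / (3*(1-2*nu))
K = 256 / (3*(1-2*0.39))
K = 387.9 GPa


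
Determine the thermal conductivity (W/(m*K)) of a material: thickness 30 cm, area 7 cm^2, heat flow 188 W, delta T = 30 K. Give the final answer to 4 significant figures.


k = Q*L / (A*dT)
L = 0.3 m, A = 7e-04 m^2
k = 188 * 0.3 / (7e-04 * 30)
k = 2686 W/(m*K)


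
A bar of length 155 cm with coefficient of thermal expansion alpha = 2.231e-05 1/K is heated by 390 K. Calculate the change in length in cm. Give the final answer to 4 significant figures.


dL = L0 * alpha * dT
dL = 155 * 2.231e-05 * 390
dL = 1.349 cm


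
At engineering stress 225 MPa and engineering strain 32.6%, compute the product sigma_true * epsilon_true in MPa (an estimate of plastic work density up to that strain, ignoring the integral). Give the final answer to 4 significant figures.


sigma_true = sigma_eng * (1 + epsilon_eng)
sigma_true = 225 * (1 + 0.326) = 298.35 MPa
epsilon_true = ln(1 + epsilon_eng)
epsilon_true = ln(1 + 0.326) = 0.282167
sigma_true * epsilon_true = 298.35 * 0.282167 = 84.18 MPa


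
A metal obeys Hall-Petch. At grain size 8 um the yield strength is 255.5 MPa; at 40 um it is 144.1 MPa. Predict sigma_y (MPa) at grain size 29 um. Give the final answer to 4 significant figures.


sigma_y = sigma0 + k / sqrt(d)
1/sqrt(d1) = 1/sqrt(8e-06) = 353.553;  1/sqrt(d2) = 158.114
k = (sigma1 - sigma2) / (1/sqrt(d1) - 1/sqrt(d2)) = (255.5 - 144.1) / (353.553 - 158.114) = 0.569997 MPa*m^0.5
sigma0 = sigma1 - k/sqrt(d1) = 255.5 - 0.569997*353.553 = 53.9755 MPa
sigma_y(d3) = 53.9755 + 0.569997 / sqrt(2.9e-05) = 159.8 MPa


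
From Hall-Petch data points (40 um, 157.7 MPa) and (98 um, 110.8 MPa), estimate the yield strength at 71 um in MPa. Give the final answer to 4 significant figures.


sigma_y = sigma0 + k / sqrt(d)
1/sqrt(d1) = 1/sqrt(4e-05) = 158.114;  1/sqrt(d2) = 101.015
k = (sigma1 - sigma2) / (1/sqrt(d1) - 1/sqrt(d2)) = (157.7 - 110.8) / (158.114 - 101.015) = 0.821386 MPa*m^0.5
sigma0 = sigma1 - k/sqrt(d1) = 157.7 - 0.821386*158.114 = 27.8275 MPa
sigma_y(d3) = 27.8275 + 0.821386 / sqrt(7.1e-05) = 125.3 MPa


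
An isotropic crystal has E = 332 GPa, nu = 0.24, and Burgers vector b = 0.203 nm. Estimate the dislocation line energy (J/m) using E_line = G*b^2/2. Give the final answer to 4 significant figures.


Step 1: G = E / (2*(1+nu))
G = 332 / (2*(1+0.24)) = 133.871 GPa = 1.33871e+11 Pa
Step 2: E_line = G*b^2/2
b = 0.203 nm = 2.03e-10 m
E_line = 0.5 * 1.33871e+11 * (2.03e-10)^2 = 2.758e-09 J/m


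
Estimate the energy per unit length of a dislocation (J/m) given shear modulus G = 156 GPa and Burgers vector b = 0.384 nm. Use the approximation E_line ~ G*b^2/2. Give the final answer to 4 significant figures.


E = G*b^2/2
b = 0.384 nm = 3.84e-10 m
G = 156 GPa = 1.56e+11 Pa
E = 0.5 * 1.56e+11 * (3.84e-10)^2
E = 1.15e-08 J/m


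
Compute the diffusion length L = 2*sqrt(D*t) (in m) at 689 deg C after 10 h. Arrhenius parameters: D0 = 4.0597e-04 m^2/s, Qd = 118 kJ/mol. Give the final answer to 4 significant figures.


Step 1: D = D0 * exp(-Qd/(R*T))
T = 962.15 K
D = 4.0597e-04 * exp(-118e3 / (8.314 * 962.15)) = 1.59258e-10 m^2/s
Step 2: L = 2*sqrt(D*t)
t = 10 h = 36000 s
L = 2*sqrt(1.59258e-10 * 36000) = 4.789e-03 m


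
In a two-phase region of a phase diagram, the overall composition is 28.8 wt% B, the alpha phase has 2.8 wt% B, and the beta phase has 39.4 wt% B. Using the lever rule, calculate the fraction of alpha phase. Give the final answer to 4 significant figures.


f_alpha = (C_beta - C0) / (C_beta - C_alpha)
f_alpha = (39.4 - 28.8) / (39.4 - 2.8)
f_alpha = 0.2896


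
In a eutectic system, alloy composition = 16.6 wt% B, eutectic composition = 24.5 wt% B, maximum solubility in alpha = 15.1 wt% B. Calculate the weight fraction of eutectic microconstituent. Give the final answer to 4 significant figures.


f_primary = (C_e - C0) / (C_e - C_alpha_max)
f_primary = (24.5 - 16.6) / (24.5 - 15.1)
f_primary = 0.840426
f_eutectic = 1 - 0.840426 = 0.1596


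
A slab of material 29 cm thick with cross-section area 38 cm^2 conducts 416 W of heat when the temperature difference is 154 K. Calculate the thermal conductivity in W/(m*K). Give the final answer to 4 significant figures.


k = Q*L / (A*dT)
L = 0.29 m, A = 3.8e-03 m^2
k = 416 * 0.29 / (3.8e-03 * 154)
k = 206.2 W/(m*K)


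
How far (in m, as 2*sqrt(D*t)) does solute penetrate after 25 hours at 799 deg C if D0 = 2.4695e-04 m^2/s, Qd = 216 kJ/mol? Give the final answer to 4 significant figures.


Step 1: D = D0 * exp(-Qd/(R*T))
T = 1072.15 K
D = 2.4695e-04 * exp(-216e3 / (8.314 * 1072.15)) = 7.39284e-15 m^2/s
Step 2: L = 2*sqrt(D*t)
t = 25 h = 90000 s
L = 2*sqrt(7.39284e-15 * 90000) = 5.159e-05 m


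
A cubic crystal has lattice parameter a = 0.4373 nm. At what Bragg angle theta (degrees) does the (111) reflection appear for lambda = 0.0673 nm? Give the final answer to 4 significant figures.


d = a / sqrt(h^2+k^2+l^2)
d = 0.4373 / sqrt(3) = 0.252475 nm
lambda = 2*d*sin(theta)  =>  sin(theta) = lambda / (2*d)
sin(theta) = 0.0673 / (2 * 0.252475) = 0.13328
theta = 7.659 deg


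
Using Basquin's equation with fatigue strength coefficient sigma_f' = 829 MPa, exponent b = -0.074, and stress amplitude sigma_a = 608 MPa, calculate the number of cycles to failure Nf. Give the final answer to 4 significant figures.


sigma_a = sigma_f' * (2*Nf)^b
2*Nf = (sigma_a / sigma_f')^(1/b)
2*Nf = (608 / 829)^(1/-0.074)
2*Nf = 66.0097
Nf = 33 cycles


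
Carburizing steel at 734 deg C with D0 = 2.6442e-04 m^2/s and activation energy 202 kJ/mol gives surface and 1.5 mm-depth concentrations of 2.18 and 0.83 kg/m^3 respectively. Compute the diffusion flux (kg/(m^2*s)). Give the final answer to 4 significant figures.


Step 1: D = D0 * exp(-Qd/(R*T))
T = 734 + 273.15 = 1007.15 K
D = 2.6442e-04 * exp(-202e3 / (8.314 * 1007.15)) = 8.81913e-15 m^2/s
Step 2: J = D * (C1 - C2) / dx
J = 8.81913e-15 * (2.18 - 0.83) / 1.5e-03
J = 7.937e-12 kg/(m^2*s)


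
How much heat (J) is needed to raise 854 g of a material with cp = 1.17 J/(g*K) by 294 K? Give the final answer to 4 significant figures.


Q = m * cp * dT
Q = 854 * 1.17 * 294
Q = 293800 J


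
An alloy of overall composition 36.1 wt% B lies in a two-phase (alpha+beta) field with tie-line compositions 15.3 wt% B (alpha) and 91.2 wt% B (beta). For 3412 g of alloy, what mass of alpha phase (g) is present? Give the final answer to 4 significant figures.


f_alpha = (C_beta - C0) / (C_beta - C_alpha)
f_alpha = (91.2 - 36.1) / (91.2 - 15.3) = 0.725955
m_alpha = f_alpha * m_total = 0.725955 * 3412 = 2477 g


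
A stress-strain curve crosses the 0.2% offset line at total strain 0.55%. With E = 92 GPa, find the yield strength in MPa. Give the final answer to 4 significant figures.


Offset strain = 0.002
Elastic strain at yield = total_strain - offset = 5.5e-03 - 0.002 = 3.5e-03
sigma_y = E * elastic_strain = 92000 * 3.5e-03
sigma_y = 322 MPa


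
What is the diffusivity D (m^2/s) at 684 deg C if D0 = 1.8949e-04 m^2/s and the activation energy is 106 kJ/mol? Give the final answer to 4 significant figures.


D = D0 * exp(-Qd / (R*T))
T = 957.15 K
D = 1.8949e-04 * exp(-106e3 / (8.314 * 957.15))
D = 3.109e-10 m^2/s


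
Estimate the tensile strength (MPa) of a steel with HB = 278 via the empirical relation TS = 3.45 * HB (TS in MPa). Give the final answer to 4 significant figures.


TS (MPa) = 3.45 * HB
TS = 3.45 * 278
TS = 959.1 MPa


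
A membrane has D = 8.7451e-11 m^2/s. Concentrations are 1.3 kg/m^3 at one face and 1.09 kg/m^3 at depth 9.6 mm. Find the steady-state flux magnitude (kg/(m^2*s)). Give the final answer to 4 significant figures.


J = -D * (dC/dx) = D * (C1 - C2) / dx
J = 8.7451e-11 * (1.3 - 1.09) / 9.6e-03
J = 1.913e-09 kg/(m^2*s)


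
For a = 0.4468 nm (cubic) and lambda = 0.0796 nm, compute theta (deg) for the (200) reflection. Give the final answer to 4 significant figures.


d = a / sqrt(h^2+k^2+l^2)
d = 0.4468 / sqrt(4) = 0.2234 nm
lambda = 2*d*sin(theta)  =>  sin(theta) = lambda / (2*d)
sin(theta) = 0.0796 / (2 * 0.2234) = 0.178156
theta = 10.26 deg


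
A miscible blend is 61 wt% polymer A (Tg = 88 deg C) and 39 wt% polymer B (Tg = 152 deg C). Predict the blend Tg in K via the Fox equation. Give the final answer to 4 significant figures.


1/Tg = w1/Tg1 + w2/Tg2 (in Kelvin)
Tg1 = 361.15 K, Tg2 = 425.15 K
1/Tg = 0.61/361.15 + 0.39/425.15
Tg = 383.7 K


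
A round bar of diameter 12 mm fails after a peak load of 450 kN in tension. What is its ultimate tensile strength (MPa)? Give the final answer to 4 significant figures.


A0 = pi*(d/2)^2 = pi*(12/2)^2 = 113.097 mm^2
UTS = F_max / A0 = 450*1000 / 113.097
UTS = 3979 MPa


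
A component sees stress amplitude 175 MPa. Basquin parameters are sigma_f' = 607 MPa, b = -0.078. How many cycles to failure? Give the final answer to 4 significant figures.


sigma_a = sigma_f' * (2*Nf)^b
2*Nf = (sigma_a / sigma_f')^(1/b)
2*Nf = (175 / 607)^(1/-0.078)
2*Nf = 8.41411e+06
Nf = 4.207e+06 cycles


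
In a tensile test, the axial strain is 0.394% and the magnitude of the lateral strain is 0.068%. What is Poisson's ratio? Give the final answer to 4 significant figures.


nu = -epsilon_lat / epsilon_axial
Lateral strain is contraction (negative), so using magnitudes:
nu = 0.068 / 0.394
nu = 0.1726


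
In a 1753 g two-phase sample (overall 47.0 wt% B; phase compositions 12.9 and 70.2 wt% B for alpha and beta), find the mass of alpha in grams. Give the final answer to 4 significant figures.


f_alpha = (C_beta - C0) / (C_beta - C_alpha)
f_alpha = (70.2 - 47.0) / (70.2 - 12.9) = 0.404887
m_alpha = f_alpha * m_total = 0.404887 * 1753 = 709.8 g


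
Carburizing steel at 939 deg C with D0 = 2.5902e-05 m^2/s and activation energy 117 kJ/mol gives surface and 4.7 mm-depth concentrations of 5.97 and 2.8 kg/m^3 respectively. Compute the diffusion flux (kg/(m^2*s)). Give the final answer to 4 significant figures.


Step 1: D = D0 * exp(-Qd/(R*T))
T = 939 + 273.15 = 1212.15 K
D = 2.5902e-05 * exp(-117e3 / (8.314 * 1212.15)) = 2.35138e-10 m^2/s
Step 2: J = D * (C1 - C2) / dx
J = 2.35138e-10 * (5.97 - 2.8) / 4.7e-03
J = 1.586e-07 kg/(m^2*s)


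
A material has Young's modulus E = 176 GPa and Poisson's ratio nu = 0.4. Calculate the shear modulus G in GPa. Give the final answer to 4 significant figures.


G = E / (2*(1+nu))
G = 176 / (2*(1+0.4))
G = 62.86 GPa


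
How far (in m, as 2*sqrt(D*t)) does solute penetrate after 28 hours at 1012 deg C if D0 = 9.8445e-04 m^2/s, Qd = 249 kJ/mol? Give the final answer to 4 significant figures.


Step 1: D = D0 * exp(-Qd/(R*T))
T = 1285.15 K
D = 9.8445e-04 * exp(-249e3 / (8.314 * 1285.15)) = 7.45208e-14 m^2/s
Step 2: L = 2*sqrt(D*t)
t = 28 h = 100800 s
L = 2*sqrt(7.45208e-14 * 100800) = 1.733e-04 m


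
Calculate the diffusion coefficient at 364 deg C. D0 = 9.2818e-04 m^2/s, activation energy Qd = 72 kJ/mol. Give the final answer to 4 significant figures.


D = D0 * exp(-Qd / (R*T))
T = 637.15 K
D = 9.2818e-04 * exp(-72e3 / (8.314 * 637.15))
D = 1.161e-09 m^2/s


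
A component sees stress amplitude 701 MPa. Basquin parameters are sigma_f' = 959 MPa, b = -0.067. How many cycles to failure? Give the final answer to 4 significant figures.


sigma_a = sigma_f' * (2*Nf)^b
2*Nf = (sigma_a / sigma_f')^(1/b)
2*Nf = (701 / 959)^(1/-0.067)
2*Nf = 107.486
Nf = 53.74 cycles


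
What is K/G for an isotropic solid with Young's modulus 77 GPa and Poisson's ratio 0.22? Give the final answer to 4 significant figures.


G = E / (2*(1+nu))
G = 77 / (2*(1+0.22)) = 31.5574 GPa
K = E / (3*(1-2*nu))
K = 77 / (3*(1-2*0.22)) = 45.8333 GPa
K/G = 45.8333 / 31.5574 = 1.452


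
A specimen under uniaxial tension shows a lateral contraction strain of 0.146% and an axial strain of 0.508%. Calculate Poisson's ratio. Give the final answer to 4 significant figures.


nu = -epsilon_lat / epsilon_axial
Lateral strain is contraction (negative), so using magnitudes:
nu = 0.146 / 0.508
nu = 0.2874


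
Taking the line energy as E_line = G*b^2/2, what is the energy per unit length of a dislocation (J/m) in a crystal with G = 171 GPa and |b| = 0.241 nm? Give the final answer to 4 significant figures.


E = G*b^2/2
b = 0.241 nm = 2.41e-10 m
G = 171 GPa = 1.71e+11 Pa
E = 0.5 * 1.71e+11 * (2.41e-10)^2
E = 4.966e-09 J/m


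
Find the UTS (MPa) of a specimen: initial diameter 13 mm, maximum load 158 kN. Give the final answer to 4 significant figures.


A0 = pi*(d/2)^2 = pi*(13/2)^2 = 132.732 mm^2
UTS = F_max / A0 = 158*1000 / 132.732
UTS = 1190 MPa


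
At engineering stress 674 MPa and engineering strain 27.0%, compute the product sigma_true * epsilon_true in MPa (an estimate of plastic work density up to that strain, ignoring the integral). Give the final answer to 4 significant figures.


sigma_true = sigma_eng * (1 + epsilon_eng)
sigma_true = 674 * (1 + 0.27) = 855.98 MPa
epsilon_true = ln(1 + epsilon_eng)
epsilon_true = ln(1 + 0.27) = 0.239017
sigma_true * epsilon_true = 855.98 * 0.239017 = 204.6 MPa


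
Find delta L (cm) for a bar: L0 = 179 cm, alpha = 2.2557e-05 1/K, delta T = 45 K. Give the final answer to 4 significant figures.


dL = L0 * alpha * dT
dL = 179 * 2.2557e-05 * 45
dL = 0.1817 cm


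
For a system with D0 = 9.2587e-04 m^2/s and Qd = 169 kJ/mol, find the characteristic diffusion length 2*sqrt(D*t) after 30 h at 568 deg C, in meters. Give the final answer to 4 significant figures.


Step 1: D = D0 * exp(-Qd/(R*T))
T = 841.15 K
D = 9.2587e-04 * exp(-169e3 / (8.314 * 841.15)) = 2.96092e-14 m^2/s
Step 2: L = 2*sqrt(D*t)
t = 30 h = 108000 s
L = 2*sqrt(2.96092e-14 * 108000) = 1.131e-04 m


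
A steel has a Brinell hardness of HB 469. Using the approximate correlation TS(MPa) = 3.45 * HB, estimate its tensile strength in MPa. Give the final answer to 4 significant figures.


TS (MPa) = 3.45 * HB
TS = 3.45 * 469
TS = 1618 MPa


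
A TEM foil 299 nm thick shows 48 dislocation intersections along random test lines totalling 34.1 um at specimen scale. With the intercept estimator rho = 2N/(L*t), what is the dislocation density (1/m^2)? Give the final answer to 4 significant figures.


rho = 2N / (L * t)
L = 34.1 um = 3.41e-05 m, t = 299 nm = 2.99e-07 m
rho = 2 * 48 / (3.41e-05 * 2.99e-07)
rho = 9.416e+12 1/m^2


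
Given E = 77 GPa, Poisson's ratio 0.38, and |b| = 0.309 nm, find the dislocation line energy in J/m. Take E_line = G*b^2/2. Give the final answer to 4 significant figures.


Step 1: G = E / (2*(1+nu))
G = 77 / (2*(1+0.38)) = 27.8986 GPa = 2.78986e+10 Pa
Step 2: E_line = G*b^2/2
b = 0.309 nm = 3.09e-10 m
E_line = 0.5 * 2.78986e+10 * (3.09e-10)^2 = 1.332e-09 J/m


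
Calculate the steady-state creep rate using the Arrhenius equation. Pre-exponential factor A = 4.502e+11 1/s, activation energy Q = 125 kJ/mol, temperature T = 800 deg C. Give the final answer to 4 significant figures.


rate = A * exp(-Q / (R*T))
T = 800 + 273.15 = 1073.15 K
rate = 4.502e+11 * exp(-125e3 / (8.314 * 1073.15))
rate = 370600 1/s


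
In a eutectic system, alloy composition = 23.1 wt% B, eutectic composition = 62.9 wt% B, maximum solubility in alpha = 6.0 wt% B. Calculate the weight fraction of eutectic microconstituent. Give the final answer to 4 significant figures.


f_primary = (C_e - C0) / (C_e - C_alpha_max)
f_primary = (62.9 - 23.1) / (62.9 - 6.0)
f_primary = 0.699473
f_eutectic = 1 - 0.699473 = 0.3005


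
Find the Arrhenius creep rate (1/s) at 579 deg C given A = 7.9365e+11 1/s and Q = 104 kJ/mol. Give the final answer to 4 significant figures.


rate = A * exp(-Q / (R*T))
T = 579 + 273.15 = 852.15 K
rate = 7.9365e+11 * exp(-104e3 / (8.314 * 852.15))
rate = 334600 1/s


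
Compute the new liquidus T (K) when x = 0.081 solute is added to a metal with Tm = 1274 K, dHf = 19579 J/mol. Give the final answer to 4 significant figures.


dT = R*Tm^2*x / dHf
dT = 8.314 * 1274^2 * 0.081 / 19579
dT = 55.8269 K
T_new = 1274 - 55.8269 = 1218 K


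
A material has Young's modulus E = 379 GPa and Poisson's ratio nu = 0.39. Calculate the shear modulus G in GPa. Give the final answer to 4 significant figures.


G = E / (2*(1+nu))
G = 379 / (2*(1+0.39))
G = 136.3 GPa


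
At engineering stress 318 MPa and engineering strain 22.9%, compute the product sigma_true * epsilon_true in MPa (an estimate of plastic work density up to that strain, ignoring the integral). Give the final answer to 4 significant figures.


sigma_true = sigma_eng * (1 + epsilon_eng)
sigma_true = 318 * (1 + 0.229) = 390.822 MPa
epsilon_true = ln(1 + epsilon_eng)
epsilon_true = ln(1 + 0.229) = 0.206201
sigma_true * epsilon_true = 390.822 * 0.206201 = 80.59 MPa


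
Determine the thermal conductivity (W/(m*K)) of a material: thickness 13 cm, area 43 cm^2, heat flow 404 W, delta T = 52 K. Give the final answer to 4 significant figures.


k = Q*L / (A*dT)
L = 0.13 m, A = 4.3e-03 m^2
k = 404 * 0.13 / (4.3e-03 * 52)
k = 234.9 W/(m*K)


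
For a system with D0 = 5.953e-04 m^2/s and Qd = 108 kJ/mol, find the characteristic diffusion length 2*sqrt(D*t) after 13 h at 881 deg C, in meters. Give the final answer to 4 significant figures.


Step 1: D = D0 * exp(-Qd/(R*T))
T = 1154.15 K
D = 5.953e-04 * exp(-108e3 / (8.314 * 1154.15)) = 7.70343e-09 m^2/s
Step 2: L = 2*sqrt(D*t)
t = 13 h = 46800 s
L = 2*sqrt(7.70343e-09 * 46800) = 0.03797 m


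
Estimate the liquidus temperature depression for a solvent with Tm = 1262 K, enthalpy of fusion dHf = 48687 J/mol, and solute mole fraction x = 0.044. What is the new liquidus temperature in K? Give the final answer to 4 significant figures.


dT = R*Tm^2*x / dHf
dT = 8.314 * 1262^2 * 0.044 / 48687
dT = 11.9665 K
T_new = 1262 - 11.9665 = 1250 K


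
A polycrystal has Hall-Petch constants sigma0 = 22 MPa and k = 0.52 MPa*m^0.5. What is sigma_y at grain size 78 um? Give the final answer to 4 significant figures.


sigma_y = sigma0 + k / sqrt(d)
d = 78 um = 7.8e-05 m
sigma_y = 22 + 0.52 / sqrt(7.8e-05)
sigma_y = 80.88 MPa


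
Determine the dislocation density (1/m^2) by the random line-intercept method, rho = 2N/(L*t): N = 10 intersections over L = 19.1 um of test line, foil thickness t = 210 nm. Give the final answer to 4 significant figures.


rho = 2N / (L * t)
L = 19.1 um = 1.91e-05 m, t = 210 nm = 2.1e-07 m
rho = 2 * 10 / (1.91e-05 * 2.1e-07)
rho = 4.986e+12 1/m^2


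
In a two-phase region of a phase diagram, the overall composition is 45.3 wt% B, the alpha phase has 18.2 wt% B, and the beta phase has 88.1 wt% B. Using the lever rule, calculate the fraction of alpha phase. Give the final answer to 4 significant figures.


f_alpha = (C_beta - C0) / (C_beta - C_alpha)
f_alpha = (88.1 - 45.3) / (88.1 - 18.2)
f_alpha = 0.6123


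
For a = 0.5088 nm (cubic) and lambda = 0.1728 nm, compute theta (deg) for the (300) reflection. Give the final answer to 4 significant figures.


d = a / sqrt(h^2+k^2+l^2)
d = 0.5088 / sqrt(9) = 0.1696 nm
lambda = 2*d*sin(theta)  =>  sin(theta) = lambda / (2*d)
sin(theta) = 0.1728 / (2 * 0.1696) = 0.509434
theta = 30.63 deg


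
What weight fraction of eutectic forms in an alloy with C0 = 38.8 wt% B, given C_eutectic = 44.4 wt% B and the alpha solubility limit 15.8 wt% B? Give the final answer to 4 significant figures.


f_primary = (C_e - C0) / (C_e - C_alpha_max)
f_primary = (44.4 - 38.8) / (44.4 - 15.8)
f_primary = 0.195804
f_eutectic = 1 - 0.195804 = 0.8042


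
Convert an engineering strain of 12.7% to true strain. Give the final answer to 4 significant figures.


epsilon_true = ln(1 + epsilon_eng)
epsilon_true = ln(1 + 0.127)
epsilon_true = 0.1196
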